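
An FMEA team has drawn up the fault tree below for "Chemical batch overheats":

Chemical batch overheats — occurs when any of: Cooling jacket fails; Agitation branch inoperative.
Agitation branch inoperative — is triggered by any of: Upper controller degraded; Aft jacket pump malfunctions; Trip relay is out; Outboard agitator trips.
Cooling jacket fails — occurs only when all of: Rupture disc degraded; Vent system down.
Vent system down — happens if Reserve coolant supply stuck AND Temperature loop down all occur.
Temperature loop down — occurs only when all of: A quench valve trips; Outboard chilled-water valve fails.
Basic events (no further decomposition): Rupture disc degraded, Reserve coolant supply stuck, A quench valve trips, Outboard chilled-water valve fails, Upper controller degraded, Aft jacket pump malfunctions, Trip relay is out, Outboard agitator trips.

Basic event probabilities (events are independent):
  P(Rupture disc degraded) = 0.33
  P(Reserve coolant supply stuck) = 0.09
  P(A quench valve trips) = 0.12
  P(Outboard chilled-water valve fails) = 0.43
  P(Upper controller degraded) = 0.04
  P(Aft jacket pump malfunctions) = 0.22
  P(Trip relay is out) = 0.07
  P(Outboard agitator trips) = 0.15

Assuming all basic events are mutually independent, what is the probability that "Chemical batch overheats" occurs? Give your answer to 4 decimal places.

P(Temperature loop down) [AND] = 0.12 × 0.43 = 0.051600
P(Vent system down) [AND] = 0.09 × 0.051600 = 0.004644
P(Cooling jacket fails) [AND] = 0.33 × 0.004644 = 0.001533
P(Agitation branch inoperative) [OR] = 1 − (1−0.04) × (1−0.22) × (1−0.07) × (1−0.15) = 0.408074
P(Chemical batch overheats) [OR] = 1 − (1−0.001533) × (1−0.408074) = 0.408981
Rounded to 4 decimal places: P(Chemical batch overheats) ≈ 0.4090.

0.4090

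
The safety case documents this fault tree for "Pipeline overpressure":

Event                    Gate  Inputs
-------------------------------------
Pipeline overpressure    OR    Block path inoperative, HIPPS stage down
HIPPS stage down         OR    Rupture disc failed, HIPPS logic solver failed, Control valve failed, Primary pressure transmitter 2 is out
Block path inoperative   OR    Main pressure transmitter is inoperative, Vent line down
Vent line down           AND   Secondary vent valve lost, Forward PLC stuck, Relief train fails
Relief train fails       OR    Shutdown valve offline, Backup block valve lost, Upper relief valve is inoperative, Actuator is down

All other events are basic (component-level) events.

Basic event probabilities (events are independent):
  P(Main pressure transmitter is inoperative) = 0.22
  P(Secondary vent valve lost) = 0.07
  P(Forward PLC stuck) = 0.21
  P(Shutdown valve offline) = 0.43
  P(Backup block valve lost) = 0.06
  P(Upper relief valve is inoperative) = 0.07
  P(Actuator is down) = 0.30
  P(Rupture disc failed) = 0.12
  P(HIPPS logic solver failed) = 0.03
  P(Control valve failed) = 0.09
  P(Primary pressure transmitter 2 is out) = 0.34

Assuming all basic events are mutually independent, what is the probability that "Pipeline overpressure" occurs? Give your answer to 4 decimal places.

P(Relief train fails) [OR] = 1 − (1−0.43) × (1−0.06) × (1−0.07) × (1−0.30) = 0.651194
P(Vent line down) [AND] = 0.07 × 0.21 × 0.651194 = 0.009573
P(Block path inoperative) [OR] = 1 − (1−0.22) × (1−0.009573) = 0.227467
P(HIPPS stage down) [OR] = 1 − (1−0.12) × (1−0.03) × (1−0.09) × (1−0.34) = 0.487328
P(Pipeline overpressure) [OR] = 1 − (1−0.227467) × (1−0.487328) = 0.603944
Rounded to 4 decimal places: P(Pipeline overpressure) ≈ 0.6039.

0.6039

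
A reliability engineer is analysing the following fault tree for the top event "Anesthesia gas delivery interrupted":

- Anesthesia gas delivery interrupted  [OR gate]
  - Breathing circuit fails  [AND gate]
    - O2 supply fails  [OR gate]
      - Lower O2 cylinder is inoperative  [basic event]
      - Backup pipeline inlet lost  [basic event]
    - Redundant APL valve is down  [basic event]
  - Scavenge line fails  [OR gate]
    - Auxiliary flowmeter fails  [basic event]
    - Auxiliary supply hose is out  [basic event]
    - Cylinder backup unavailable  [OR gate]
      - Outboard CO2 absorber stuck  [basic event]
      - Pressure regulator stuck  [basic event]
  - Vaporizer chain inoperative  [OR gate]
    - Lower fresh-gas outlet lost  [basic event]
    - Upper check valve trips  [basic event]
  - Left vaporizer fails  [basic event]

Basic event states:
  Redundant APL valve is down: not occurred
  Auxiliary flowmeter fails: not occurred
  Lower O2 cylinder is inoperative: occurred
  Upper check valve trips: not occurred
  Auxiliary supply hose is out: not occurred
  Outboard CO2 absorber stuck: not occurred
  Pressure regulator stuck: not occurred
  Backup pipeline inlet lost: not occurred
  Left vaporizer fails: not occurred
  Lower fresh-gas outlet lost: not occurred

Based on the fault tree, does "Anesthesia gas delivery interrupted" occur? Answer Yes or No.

O2 supply fails [OR]: Lower O2 cylinder is inoperative=occurs, Backup pipeline inlet lost=not → at least one input occurs → occurs.
Breathing circuit fails [AND]: O2 supply fails=occurs, Redundant APL valve is down=not → not all inputs occur → does not occur.
Cylinder backup unavailable [OR]: Outboard CO2 absorber stuck=not, Pressure regulator stuck=not → no input occurs → does not occur.
Scavenge line fails [OR]: Auxiliary flowmeter fails=not, Auxiliary supply hose is out=not, Cylinder backup unavailable=not → no input occurs → does not occur.
Vaporizer chain inoperative [OR]: Lower fresh-gas outlet lost=not, Upper check valve trips=not → no input occurs → does not occur.
Anesthesia gas delivery interrupted [OR]: Breathing circuit fails=not, Scavenge line fails=not, Vaporizer chain inoperative=not, Left vaporizer fails=not → no input occurs → does not occur.

No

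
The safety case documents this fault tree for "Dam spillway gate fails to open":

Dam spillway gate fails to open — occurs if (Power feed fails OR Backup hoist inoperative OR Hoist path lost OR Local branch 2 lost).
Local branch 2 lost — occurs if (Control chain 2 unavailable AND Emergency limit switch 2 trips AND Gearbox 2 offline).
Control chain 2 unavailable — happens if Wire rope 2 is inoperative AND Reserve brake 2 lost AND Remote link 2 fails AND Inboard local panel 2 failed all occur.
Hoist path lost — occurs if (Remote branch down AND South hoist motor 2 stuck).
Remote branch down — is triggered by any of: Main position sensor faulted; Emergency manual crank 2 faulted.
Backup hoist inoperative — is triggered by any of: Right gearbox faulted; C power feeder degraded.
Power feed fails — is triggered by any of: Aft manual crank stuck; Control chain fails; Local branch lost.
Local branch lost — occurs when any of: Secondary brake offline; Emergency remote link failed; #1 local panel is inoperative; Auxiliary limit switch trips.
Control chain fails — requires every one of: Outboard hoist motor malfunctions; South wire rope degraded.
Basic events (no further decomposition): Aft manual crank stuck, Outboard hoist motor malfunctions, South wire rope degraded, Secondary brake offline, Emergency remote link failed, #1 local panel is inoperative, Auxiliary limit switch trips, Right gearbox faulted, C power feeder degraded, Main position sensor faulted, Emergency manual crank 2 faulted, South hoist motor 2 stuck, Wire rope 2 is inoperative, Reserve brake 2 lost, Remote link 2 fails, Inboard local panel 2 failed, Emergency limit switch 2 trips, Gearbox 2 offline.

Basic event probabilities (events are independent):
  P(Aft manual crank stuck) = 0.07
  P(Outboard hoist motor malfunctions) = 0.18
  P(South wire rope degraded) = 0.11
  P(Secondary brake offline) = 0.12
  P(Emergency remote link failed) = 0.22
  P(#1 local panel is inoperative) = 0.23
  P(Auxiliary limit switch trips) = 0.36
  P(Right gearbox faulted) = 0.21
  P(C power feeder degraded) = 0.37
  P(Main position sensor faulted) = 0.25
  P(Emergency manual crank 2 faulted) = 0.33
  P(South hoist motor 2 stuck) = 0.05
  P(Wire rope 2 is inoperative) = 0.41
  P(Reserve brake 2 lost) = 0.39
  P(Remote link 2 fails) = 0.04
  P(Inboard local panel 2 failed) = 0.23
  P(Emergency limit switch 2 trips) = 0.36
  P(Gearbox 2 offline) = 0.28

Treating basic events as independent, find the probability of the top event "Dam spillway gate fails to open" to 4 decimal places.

0.8504

P(Control chain fails) [AND] = 0.18 × 0.11 = 0.019800
P(Local branch lost) [OR] = 1 − (1−0.12) × (1−0.22) × (1−0.23) × (1−0.36) = 0.661742
P(Power feed fails) [OR] = 1 − (1−0.07) × (1−0.019800) × (1−0.661742) = 0.691649
P(Backup hoist inoperative) [OR] = 1 − (1−0.21) × (1−0.37) = 0.502300
P(Remote branch down) [OR] = 1 − (1−0.25) × (1−0.33) = 0.497500
P(Hoist path lost) [AND] = 0.497500 × 0.05 = 0.024875
P(Control chain 2 unavailable) [AND] = 0.41 × 0.39 × 0.04 × 0.23 = 0.001471
P(Local branch 2 lost) [AND] = 0.001471 × 0.36 × 0.28 = 0.000148
P(Dam spillway gate fails to open) [OR] = 1 − (1−0.691649) × (1−0.502300) × (1−0.024875) × (1−0.000148) = 0.850373
Rounded to 4 decimal places: P(Dam spillway gate fails to open) ≈ 0.8504.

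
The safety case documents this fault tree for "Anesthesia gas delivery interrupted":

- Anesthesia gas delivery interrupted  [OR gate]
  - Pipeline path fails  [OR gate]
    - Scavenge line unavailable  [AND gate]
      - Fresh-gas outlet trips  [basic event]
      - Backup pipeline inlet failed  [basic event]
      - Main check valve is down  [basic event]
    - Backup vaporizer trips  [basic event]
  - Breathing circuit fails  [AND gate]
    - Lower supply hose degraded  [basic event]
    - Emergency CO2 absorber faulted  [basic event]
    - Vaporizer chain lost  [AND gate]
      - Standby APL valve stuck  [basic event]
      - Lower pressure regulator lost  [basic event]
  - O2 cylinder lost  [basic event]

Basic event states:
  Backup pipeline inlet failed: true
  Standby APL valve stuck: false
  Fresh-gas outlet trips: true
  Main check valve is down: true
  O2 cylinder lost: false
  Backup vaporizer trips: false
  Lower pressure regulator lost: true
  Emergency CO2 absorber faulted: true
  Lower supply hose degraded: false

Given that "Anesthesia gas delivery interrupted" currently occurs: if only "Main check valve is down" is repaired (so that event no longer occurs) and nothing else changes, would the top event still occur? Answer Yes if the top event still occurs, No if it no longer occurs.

Counterfactual: set "Main check valve is down" to not occurred.
Scavenge line unavailable [AND]: Fresh-gas outlet trips=occurs, Backup pipeline inlet failed=occurs, Main check valve is down=not → not all inputs occur → does not occur.
Pipeline path fails [OR]: Scavenge line unavailable=not, Backup vaporizer trips=not → no input occurs → does not occur.
Vaporizer chain lost [AND]: Standby APL valve stuck=not, Lower pressure regulator lost=occurs → not all inputs occur → does not occur.
Breathing circuit fails [AND]: Lower supply hose degraded=not, Emergency CO2 absorber faulted=occurs, Vaporizer chain lost=not → not all inputs occur → does not occur.
Anesthesia gas delivery interrupted [OR]: Pipeline path fails=not, Breathing circuit fails=not, O2 cylinder lost=not → no input occurs → does not occur.

No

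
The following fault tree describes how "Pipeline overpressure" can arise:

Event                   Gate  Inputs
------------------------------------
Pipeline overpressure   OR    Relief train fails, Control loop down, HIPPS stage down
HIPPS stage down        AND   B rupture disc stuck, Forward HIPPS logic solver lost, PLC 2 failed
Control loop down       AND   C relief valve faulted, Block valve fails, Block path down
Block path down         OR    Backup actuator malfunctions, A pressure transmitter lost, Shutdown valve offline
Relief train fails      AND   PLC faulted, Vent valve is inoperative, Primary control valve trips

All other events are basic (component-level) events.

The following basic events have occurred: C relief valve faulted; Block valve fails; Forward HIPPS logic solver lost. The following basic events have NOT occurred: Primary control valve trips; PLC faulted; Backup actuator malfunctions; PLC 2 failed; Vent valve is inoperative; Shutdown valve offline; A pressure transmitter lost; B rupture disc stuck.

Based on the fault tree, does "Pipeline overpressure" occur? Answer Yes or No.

Relief train fails [AND]: PLC faulted=not, Vent valve is inoperative=not, Primary control valve trips=not → not all inputs occur → does not occur.
Block path down [OR]: Backup actuator malfunctions=not, A pressure transmitter lost=not, Shutdown valve offline=not → no input occurs → does not occur.
Control loop down [AND]: C relief valve faulted=occurs, Block valve fails=occurs, Block path down=not → not all inputs occur → does not occur.
HIPPS stage down [AND]: B rupture disc stuck=not, Forward HIPPS logic solver lost=occurs, PLC 2 failed=not → not all inputs occur → does not occur.
Pipeline overpressure [OR]: Relief train fails=not, Control loop down=not, HIPPS stage down=not → no input occurs → does not occur.

No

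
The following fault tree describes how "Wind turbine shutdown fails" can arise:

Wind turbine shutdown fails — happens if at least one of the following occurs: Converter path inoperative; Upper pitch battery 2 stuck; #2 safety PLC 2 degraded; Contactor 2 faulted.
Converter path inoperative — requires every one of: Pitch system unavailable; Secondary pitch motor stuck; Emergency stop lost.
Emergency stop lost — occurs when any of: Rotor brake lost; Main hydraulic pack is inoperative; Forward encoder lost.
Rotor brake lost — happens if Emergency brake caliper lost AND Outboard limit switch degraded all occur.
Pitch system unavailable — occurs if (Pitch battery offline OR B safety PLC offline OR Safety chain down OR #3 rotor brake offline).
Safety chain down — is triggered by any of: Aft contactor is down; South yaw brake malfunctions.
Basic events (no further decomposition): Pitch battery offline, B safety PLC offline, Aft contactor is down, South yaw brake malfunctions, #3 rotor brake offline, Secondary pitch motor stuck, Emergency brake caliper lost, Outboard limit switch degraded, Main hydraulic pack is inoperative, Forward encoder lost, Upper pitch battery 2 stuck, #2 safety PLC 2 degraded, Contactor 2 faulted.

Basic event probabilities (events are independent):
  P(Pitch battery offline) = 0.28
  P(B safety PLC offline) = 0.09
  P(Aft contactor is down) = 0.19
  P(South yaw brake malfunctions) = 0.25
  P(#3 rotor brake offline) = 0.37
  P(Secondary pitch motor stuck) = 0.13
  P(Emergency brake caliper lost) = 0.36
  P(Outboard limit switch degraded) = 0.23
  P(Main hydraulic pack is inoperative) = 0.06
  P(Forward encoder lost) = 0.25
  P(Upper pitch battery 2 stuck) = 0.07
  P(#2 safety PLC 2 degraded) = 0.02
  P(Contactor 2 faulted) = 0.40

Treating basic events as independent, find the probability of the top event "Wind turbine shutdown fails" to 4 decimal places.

0.4720

P(Safety chain down) [OR] = 1 − (1−0.19) × (1−0.25) = 0.392500
P(Pitch system unavailable) [OR] = 1 − (1−0.28) × (1−0.09) × (1−0.392500) × (1−0.37) = 0.749239
P(Rotor brake lost) [AND] = 0.36 × 0.23 = 0.082800
P(Emergency stop lost) [OR] = 1 − (1−0.082800) × (1−0.06) × (1−0.25) = 0.353374
P(Converter path inoperative) [AND] = 0.749239 × 0.13 × 0.353374 = 0.034419
P(Wind turbine shutdown fails) [OR] = 1 − (1−0.034419) × (1−0.07) × (1−0.02) × (1−0.40) = 0.471982
Rounded to 4 decimal places: P(Wind turbine shutdown fails) ≈ 0.4720.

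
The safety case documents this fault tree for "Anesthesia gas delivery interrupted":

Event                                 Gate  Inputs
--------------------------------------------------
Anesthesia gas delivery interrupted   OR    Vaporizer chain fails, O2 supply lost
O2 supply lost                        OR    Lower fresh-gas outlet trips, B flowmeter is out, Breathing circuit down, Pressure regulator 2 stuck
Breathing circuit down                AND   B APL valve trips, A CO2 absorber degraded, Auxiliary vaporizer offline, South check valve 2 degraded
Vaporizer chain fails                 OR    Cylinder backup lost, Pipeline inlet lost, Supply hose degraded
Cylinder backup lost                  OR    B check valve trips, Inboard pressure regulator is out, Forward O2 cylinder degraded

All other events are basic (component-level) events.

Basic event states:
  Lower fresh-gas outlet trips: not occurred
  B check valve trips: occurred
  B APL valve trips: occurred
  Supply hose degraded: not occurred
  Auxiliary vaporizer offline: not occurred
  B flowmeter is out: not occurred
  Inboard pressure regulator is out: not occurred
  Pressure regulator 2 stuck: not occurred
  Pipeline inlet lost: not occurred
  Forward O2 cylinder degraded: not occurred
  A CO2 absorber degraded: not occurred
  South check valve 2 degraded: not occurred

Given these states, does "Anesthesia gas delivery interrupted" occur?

Yes

Cylinder backup lost [OR]: B check valve trips=occurs, Inboard pressure regulator is out=not, Forward O2 cylinder degraded=not → at least one input occurs → occurs.
Vaporizer chain fails [OR]: Cylinder backup lost=occurs, Pipeline inlet lost=not, Supply hose degraded=not → at least one input occurs → occurs.
Breathing circuit down [AND]: B APL valve trips=occurs, A CO2 absorber degraded=not, Auxiliary vaporizer offline=not, South check valve 2 degraded=not → not all inputs occur → does not occur.
O2 supply lost [OR]: Lower fresh-gas outlet trips=not, B flowmeter is out=not, Breathing circuit down=not, Pressure regulator 2 stuck=not → no input occurs → does not occur.
Anesthesia gas delivery interrupted [OR]: Vaporizer chain fails=occurs, O2 supply lost=not → at least one input occurs → occurs.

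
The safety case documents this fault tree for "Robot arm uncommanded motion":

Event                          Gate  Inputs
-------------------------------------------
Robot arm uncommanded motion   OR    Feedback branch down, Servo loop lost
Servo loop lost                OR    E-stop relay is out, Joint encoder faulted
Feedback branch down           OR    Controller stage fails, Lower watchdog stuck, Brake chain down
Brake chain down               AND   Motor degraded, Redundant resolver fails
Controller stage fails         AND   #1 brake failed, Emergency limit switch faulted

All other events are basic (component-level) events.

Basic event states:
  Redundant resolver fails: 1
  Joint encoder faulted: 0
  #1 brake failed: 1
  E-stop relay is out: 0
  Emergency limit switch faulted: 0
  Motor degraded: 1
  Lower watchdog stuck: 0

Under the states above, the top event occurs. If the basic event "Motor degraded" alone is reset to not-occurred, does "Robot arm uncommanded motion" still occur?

Counterfactual: set "Motor degraded" to not occurred.
Controller stage fails [AND]: #1 brake failed=occurs, Emergency limit switch faulted=not → not all inputs occur → does not occur.
Brake chain down [AND]: Motor degraded=not, Redundant resolver fails=occurs → not all inputs occur → does not occur.
Feedback branch down [OR]: Controller stage fails=not, Lower watchdog stuck=not, Brake chain down=not → no input occurs → does not occur.
Servo loop lost [OR]: E-stop relay is out=not, Joint encoder faulted=not → no input occurs → does not occur.
Robot arm uncommanded motion [OR]: Feedback branch down=not, Servo loop lost=not → no input occurs → does not occur.

No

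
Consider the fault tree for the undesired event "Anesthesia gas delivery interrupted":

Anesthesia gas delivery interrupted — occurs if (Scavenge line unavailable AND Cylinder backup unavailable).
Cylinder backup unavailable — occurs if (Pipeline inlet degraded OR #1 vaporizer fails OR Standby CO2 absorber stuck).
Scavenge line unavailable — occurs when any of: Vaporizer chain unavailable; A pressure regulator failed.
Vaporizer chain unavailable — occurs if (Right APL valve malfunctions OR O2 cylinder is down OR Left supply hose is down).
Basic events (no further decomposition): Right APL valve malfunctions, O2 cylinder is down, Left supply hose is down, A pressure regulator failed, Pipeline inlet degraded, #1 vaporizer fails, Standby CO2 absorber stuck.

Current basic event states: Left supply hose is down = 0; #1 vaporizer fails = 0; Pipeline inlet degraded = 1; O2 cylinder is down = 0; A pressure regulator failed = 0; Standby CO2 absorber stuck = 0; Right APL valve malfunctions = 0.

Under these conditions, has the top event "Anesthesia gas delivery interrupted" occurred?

No

Vaporizer chain unavailable [OR]: Right APL valve malfunctions=not, O2 cylinder is down=not, Left supply hose is down=not → no input occurs → does not occur.
Scavenge line unavailable [OR]: Vaporizer chain unavailable=not, A pressure regulator failed=not → no input occurs → does not occur.
Cylinder backup unavailable [OR]: Pipeline inlet degraded=occurs, #1 vaporizer fails=not, Standby CO2 absorber stuck=not → at least one input occurs → occurs.
Anesthesia gas delivery interrupted [AND]: Scavenge line unavailable=not, Cylinder backup unavailable=occurs → not all inputs occur → does not occur.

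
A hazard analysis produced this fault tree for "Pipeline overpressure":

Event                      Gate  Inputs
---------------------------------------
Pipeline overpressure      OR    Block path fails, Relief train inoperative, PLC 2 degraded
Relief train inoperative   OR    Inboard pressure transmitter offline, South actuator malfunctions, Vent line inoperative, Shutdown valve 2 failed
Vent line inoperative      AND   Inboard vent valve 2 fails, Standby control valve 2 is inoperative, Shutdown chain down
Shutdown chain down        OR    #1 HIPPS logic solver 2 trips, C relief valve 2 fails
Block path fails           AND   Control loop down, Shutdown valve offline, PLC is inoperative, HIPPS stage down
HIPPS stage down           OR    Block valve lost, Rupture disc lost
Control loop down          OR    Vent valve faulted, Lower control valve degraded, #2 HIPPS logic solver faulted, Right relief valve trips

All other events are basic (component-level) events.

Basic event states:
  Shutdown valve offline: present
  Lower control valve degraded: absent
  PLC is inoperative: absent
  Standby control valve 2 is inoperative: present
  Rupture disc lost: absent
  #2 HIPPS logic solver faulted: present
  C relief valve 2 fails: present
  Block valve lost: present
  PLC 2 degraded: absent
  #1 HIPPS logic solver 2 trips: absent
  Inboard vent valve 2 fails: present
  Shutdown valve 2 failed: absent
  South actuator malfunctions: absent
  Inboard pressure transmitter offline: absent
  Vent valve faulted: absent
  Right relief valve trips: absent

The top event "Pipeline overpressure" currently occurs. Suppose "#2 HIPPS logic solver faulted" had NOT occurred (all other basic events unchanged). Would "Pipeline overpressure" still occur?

Counterfactual: set "#2 HIPPS logic solver faulted" to not occurred.
Control loop down [OR]: Vent valve faulted=not, Lower control valve degraded=not, #2 HIPPS logic solver faulted=not, Right relief valve trips=not → no input occurs → does not occur.
HIPPS stage down [OR]: Block valve lost=occurs, Rupture disc lost=not → at least one input occurs → occurs.
Block path fails [AND]: Control loop down=not, Shutdown valve offline=occurs, PLC is inoperative=not, HIPPS stage down=occurs → not all inputs occur → does not occur.
Shutdown chain down [OR]: #1 HIPPS logic solver 2 trips=not, C relief valve 2 fails=occurs → at least one input occurs → occurs.
Vent line inoperative [AND]: Inboard vent valve 2 fails=occurs, Standby control valve 2 is inoperative=occurs, Shutdown chain down=occurs → all inputs occur → occurs.
Relief train inoperative [OR]: Inboard pressure transmitter offline=not, South actuator malfunctions=not, Vent line inoperative=occurs, Shutdown valve 2 failed=not → at least one input occurs → occurs.
Pipeline overpressure [OR]: Block path fails=not, Relief train inoperative=occurs, PLC 2 degraded=not → at least one input occurs → occurs.

Yes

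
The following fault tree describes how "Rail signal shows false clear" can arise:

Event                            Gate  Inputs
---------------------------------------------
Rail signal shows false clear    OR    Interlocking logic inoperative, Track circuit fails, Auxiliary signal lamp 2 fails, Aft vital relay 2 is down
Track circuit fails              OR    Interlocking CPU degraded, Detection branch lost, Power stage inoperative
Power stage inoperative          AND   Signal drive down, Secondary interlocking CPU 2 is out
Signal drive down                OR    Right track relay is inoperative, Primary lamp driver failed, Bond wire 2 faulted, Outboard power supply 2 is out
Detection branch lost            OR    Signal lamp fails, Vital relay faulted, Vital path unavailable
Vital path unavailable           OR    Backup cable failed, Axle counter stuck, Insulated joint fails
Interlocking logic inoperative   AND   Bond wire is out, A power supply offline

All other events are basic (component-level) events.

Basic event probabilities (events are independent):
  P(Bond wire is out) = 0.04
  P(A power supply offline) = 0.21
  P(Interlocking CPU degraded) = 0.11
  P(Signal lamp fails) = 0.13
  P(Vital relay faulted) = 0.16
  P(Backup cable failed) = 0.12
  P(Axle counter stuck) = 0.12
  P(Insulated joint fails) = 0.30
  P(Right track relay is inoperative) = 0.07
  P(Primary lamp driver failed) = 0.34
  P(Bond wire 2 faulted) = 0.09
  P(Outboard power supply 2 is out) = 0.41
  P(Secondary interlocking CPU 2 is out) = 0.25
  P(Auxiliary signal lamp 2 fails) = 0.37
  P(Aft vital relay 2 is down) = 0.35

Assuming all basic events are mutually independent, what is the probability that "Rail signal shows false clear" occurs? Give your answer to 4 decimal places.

0.8808

P(Interlocking logic inoperative) [AND] = 0.04 × 0.21 = 0.008400
P(Vital path unavailable) [OR] = 1 − (1−0.12) × (1−0.12) × (1−0.30) = 0.457920
P(Detection branch lost) [OR] = 1 − (1−0.13) × (1−0.16) × (1−0.457920) = 0.603848
P(Signal drive down) [OR] = 1 − (1−0.07) × (1−0.34) × (1−0.09) × (1−0.41) = 0.670451
P(Power stage inoperative) [AND] = 0.670451 × 0.25 = 0.167613
P(Track circuit fails) [OR] = 1 − (1−0.11) × (1−0.603848) × (1−0.167613) = 0.706521
P(Rail signal shows false clear) [OR] = 1 − (1−0.008400) × (1−0.706521) × (1−0.37) × (1−0.35) = 0.880830
Rounded to 4 decimal places: P(Rail signal shows false clear) ≈ 0.8808.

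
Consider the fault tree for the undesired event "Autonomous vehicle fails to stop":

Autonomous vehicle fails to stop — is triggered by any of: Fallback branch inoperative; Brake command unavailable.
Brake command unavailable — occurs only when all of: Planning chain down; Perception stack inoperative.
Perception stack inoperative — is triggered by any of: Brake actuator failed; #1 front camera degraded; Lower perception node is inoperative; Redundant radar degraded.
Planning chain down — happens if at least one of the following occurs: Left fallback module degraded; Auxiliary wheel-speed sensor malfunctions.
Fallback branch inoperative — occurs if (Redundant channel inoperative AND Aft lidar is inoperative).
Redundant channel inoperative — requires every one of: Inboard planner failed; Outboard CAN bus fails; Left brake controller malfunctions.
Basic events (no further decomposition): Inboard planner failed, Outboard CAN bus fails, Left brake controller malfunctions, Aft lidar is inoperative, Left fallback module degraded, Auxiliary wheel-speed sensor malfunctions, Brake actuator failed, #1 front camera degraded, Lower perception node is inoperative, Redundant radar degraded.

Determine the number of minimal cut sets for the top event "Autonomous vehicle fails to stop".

Redundant channel inoperative [AND]: one cut set from each child combined → 1 × 1 × 1 = 1 cut set(s).
Fallback branch inoperative [AND]: one cut set from each child combined → 1 × 1 = 1 cut set(s).
Planning chain down [OR]: union of children's cut sets → 2 cut set(s).
Perception stack inoperative [OR]: union of children's cut sets → 4 cut set(s).
Brake command unavailable [AND]: one cut set from each child combined → 2 × 4 = 8 cut set(s).
Autonomous vehicle fails to stop [OR]: union of children's cut sets → 9 cut set(s).
Minimal cut sets: {Aft lidar is inoperative, Inboard planner failed, Left brake controller malfunctions, Outboard CAN bus fails}; {Brake actuator failed, Left fallback module degraded}; {#1 front camera degraded, Left fallback module degraded}; {Left fallback module degraded, Lower perception node is inoperative}; {Left fallback module degraded, Redundant radar degraded}; {Auxiliary wheel-speed sensor malfunctions, Brake actuator failed}; {#1 front camera degraded, Auxiliary wheel-speed sensor malfunctions}; {Auxiliary wheel-speed sensor malfunctions, Lower perception node is inoperative}; {Auxiliary wheel-speed sensor malfunctions, Redundant radar degraded}.

9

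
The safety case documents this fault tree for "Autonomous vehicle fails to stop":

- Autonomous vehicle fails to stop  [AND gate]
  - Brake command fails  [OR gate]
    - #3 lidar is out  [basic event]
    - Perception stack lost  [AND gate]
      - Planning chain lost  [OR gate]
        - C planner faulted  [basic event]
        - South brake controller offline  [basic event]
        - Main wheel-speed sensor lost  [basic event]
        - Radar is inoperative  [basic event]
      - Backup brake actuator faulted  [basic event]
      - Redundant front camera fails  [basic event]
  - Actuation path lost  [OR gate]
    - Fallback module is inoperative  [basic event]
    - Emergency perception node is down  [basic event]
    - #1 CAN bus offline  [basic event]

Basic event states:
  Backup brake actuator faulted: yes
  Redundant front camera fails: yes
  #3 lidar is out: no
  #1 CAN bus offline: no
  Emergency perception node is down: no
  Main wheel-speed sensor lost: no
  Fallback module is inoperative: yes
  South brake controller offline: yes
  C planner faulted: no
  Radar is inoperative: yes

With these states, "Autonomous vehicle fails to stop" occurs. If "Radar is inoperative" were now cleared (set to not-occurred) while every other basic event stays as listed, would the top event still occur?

Yes

Counterfactual: set "Radar is inoperative" to not occurred.
Planning chain lost [OR]: C planner faulted=not, South brake controller offline=occurs, Main wheel-speed sensor lost=not, Radar is inoperative=not → at least one input occurs → occurs.
Perception stack lost [AND]: Planning chain lost=occurs, Backup brake actuator faulted=occurs, Redundant front camera fails=occurs → all inputs occur → occurs.
Brake command fails [OR]: #3 lidar is out=not, Perception stack lost=occurs → at least one input occurs → occurs.
Actuation path lost [OR]: Fallback module is inoperative=occurs, Emergency perception node is down=not, #1 CAN bus offline=not → at least one input occurs → occurs.
Autonomous vehicle fails to stop [AND]: Brake command fails=occurs, Actuation path lost=occurs → all inputs occur → occurs.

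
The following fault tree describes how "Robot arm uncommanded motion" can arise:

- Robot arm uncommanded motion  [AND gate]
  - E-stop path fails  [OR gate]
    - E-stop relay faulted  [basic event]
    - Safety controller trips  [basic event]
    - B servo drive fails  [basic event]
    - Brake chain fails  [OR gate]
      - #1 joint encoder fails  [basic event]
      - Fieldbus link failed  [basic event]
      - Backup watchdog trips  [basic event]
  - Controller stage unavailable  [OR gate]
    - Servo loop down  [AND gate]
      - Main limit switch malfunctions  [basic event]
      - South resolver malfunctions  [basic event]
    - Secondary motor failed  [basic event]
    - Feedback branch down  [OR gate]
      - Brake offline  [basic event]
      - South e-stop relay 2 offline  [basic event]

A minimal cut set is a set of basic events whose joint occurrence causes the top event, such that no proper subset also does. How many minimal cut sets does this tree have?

24

Brake chain fails [OR]: union of children's cut sets → 3 cut set(s).
E-stop path fails [OR]: union of children's cut sets → 6 cut set(s).
Servo loop down [AND]: one cut set from each child combined → 1 × 1 = 1 cut set(s).
Feedback branch down [OR]: union of children's cut sets → 2 cut set(s).
Controller stage unavailable [OR]: union of children's cut sets → 4 cut set(s).
Robot arm uncommanded motion [AND]: one cut set from each child combined → 6 × 4 = 24 cut set(s).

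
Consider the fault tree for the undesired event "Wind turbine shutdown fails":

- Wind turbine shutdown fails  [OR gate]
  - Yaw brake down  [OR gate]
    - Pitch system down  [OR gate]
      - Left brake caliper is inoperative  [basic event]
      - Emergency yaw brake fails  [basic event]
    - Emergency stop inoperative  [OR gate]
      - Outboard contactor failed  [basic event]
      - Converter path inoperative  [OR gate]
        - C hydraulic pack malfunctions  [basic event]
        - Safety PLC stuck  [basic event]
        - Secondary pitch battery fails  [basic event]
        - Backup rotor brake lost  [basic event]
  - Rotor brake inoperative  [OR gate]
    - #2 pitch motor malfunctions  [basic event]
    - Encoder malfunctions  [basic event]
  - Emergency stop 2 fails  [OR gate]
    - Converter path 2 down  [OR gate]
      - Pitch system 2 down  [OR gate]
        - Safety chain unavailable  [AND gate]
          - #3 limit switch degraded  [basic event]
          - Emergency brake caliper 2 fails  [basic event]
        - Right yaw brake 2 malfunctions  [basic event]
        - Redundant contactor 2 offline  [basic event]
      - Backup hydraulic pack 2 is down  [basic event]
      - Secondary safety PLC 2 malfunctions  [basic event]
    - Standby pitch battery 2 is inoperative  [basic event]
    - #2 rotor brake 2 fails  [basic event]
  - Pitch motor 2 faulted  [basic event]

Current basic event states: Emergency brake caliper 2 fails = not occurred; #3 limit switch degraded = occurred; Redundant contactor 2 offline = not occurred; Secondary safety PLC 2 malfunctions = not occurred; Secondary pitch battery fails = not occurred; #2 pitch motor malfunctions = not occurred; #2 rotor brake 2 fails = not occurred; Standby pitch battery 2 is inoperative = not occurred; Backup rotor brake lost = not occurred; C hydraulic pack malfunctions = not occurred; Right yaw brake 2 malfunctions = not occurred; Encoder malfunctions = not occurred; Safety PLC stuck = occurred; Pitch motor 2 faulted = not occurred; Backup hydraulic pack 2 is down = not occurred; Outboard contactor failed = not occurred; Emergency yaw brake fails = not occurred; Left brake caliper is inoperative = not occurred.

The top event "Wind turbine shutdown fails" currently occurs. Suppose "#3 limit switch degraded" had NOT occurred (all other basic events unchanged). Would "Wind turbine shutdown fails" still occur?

Counterfactual: set "#3 limit switch degraded" to not occurred.
Pitch system down [OR]: Left brake caliper is inoperative=not, Emergency yaw brake fails=not → no input occurs → does not occur.
Converter path inoperative [OR]: C hydraulic pack malfunctions=not, Safety PLC stuck=occurs, Secondary pitch battery fails=not, Backup rotor brake lost=not → at least one input occurs → occurs.
Emergency stop inoperative [OR]: Outboard contactor failed=not, Converter path inoperative=occurs → at least one input occurs → occurs.
Yaw brake down [OR]: Pitch system down=not, Emergency stop inoperative=occurs → at least one input occurs → occurs.
Rotor brake inoperative [OR]: #2 pitch motor malfunctions=not, Encoder malfunctions=not → no input occurs → does not occur.
Safety chain unavailable [AND]: #3 limit switch degraded=not, Emergency brake caliper 2 fails=not → not all inputs occur → does not occur.
Pitch system 2 down [OR]: Safety chain unavailable=not, Right yaw brake 2 malfunctions=not, Redundant contactor 2 offline=not → no input occurs → does not occur.
Converter path 2 down [OR]: Pitch system 2 down=not, Backup hydraulic pack 2 is down=not, Secondary safety PLC 2 malfunctions=not → no input occurs → does not occur.
Emergency stop 2 fails [OR]: Converter path 2 down=not, Standby pitch battery 2 is inoperative=not, #2 rotor brake 2 fails=not → no input occurs → does not occur.
Wind turbine shutdown fails [OR]: Yaw brake down=occurs, Rotor brake inoperative=not, Emergency stop 2 fails=not, Pitch motor 2 faulted=not → at least one input occurs → occurs.

Yes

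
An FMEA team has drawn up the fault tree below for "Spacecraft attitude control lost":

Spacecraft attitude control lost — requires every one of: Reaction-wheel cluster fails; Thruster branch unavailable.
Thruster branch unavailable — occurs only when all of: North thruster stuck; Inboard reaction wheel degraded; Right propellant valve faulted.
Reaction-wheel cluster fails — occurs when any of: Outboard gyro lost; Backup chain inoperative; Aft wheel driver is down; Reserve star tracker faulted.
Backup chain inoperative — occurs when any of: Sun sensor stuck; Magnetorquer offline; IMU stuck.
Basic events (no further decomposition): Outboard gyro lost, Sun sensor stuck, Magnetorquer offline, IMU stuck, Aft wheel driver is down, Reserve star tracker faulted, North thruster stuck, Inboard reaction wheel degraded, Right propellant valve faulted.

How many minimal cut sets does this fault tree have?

Backup chain inoperative [OR]: union of children's cut sets → 3 cut set(s).
Reaction-wheel cluster fails [OR]: union of children's cut sets → 6 cut set(s).
Thruster branch unavailable [AND]: one cut set from each child combined → 1 × 1 × 1 = 1 cut set(s).
Spacecraft attitude control lost [AND]: one cut set from each child combined → 6 × 1 = 6 cut set(s).
Minimal cut sets: {Inboard reaction wheel degraded, North thruster stuck, Outboard gyro lost, Right propellant valve faulted}; {Inboard reaction wheel degraded, North thruster stuck, Right propellant valve faulted, Sun sensor stuck}; {Inboard reaction wheel degraded, Magnetorquer offline, North thruster stuck, Right propellant valve faulted}; {IMU stuck, Inboard reaction wheel degraded, North thruster stuck, Right propellant valve faulted}; {Aft wheel driver is down, Inboard reaction wheel degraded, North thruster stuck, Right propellant valve faulted}; {Inboard reaction wheel degraded, North thruster stuck, Reserve star tracker faulted, Right propellant valve faulted}.

6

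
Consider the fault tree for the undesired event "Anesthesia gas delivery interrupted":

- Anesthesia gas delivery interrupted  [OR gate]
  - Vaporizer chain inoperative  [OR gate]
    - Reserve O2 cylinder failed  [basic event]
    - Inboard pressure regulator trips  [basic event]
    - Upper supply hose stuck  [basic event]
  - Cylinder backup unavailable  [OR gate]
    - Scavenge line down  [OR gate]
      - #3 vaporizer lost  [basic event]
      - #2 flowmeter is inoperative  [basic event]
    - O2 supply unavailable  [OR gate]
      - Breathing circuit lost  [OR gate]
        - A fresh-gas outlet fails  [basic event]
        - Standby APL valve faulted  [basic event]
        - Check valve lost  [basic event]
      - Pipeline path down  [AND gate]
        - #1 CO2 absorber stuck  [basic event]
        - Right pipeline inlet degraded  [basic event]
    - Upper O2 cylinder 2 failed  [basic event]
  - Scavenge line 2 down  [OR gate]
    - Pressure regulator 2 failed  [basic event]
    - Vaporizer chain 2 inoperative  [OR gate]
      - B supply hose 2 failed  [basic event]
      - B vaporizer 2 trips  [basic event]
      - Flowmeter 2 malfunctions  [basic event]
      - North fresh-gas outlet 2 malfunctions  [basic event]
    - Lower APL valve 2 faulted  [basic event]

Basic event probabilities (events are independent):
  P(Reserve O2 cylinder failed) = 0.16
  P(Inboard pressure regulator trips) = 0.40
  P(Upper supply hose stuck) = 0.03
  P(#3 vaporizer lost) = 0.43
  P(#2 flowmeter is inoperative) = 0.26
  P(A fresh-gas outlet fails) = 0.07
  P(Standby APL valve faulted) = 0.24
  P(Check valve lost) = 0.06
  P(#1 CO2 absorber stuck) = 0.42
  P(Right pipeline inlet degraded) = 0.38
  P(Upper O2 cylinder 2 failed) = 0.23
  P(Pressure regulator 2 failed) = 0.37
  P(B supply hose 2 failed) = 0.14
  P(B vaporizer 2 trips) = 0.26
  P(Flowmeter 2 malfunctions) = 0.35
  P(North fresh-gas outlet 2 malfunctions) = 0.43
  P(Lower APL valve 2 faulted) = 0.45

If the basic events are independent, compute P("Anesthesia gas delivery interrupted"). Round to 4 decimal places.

P(Vaporizer chain inoperative) [OR] = 1 − (1−0.16) × (1−0.40) × (1−0.03) = 0.511120
P(Scavenge line down) [OR] = 1 − (1−0.43) × (1−0.26) = 0.578200
P(Breathing circuit lost) [OR] = 1 − (1−0.07) × (1−0.24) × (1−0.06) = 0.335608
P(Pipeline path down) [AND] = 0.42 × 0.38 = 0.159600
P(O2 supply unavailable) [OR] = 1 − (1−0.335608) × (1−0.159600) = 0.441645
P(Cylinder backup unavailable) [OR] = 1 − (1−0.578200) × (1−0.441645) × (1−0.23) = 0.818654
P(Vaporizer chain 2 inoperative) [OR] = 1 − (1−0.14) × (1−0.26) × (1−0.35) × (1−0.43) = 0.764214
P(Scavenge line 2 down) [OR] = 1 − (1−0.37) × (1−0.764214) × (1−0.45) = 0.918300
P(Anesthesia gas delivery interrupted) [OR] = 1 − (1−0.511120) × (1−0.818654) × (1−0.918300) = 0.992757
Rounded to 4 decimal places: P(Anesthesia gas delivery interrupted) ≈ 0.9928.

0.9928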